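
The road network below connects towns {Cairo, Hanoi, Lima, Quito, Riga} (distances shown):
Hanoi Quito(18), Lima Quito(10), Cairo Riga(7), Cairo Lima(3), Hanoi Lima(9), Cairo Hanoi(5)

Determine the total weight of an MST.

25

Prim's algorithm from Quito:
Step 1: cheapest edge leaving the tree is Lima Quito (10); add Lima.
Step 2: cheapest edge leaving the tree is Cairo Lima (3); add Cairo.
Step 3: cheapest edge leaving the tree is Cairo Hanoi (5); add Hanoi.
Step 4: cheapest edge leaving the tree is Cairo Riga (7); add Riga.
MST edges: Lima Quito, Cairo Lima, Cairo Hanoi, Cairo Riga; total weight 10+3+5+7 = 25.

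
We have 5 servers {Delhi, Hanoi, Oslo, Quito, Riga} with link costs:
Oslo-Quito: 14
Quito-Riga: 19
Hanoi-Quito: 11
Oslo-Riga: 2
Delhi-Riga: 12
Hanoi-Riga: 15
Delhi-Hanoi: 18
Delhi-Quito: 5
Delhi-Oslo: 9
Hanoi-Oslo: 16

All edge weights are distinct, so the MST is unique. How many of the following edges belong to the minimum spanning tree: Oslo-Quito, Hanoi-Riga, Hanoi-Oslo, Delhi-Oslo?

1

Sort edges by weight, then run Kruskal:
Oslo-Riga (2): add — endpoints in different components.
Delhi-Quito (5): add — endpoints in different components.
Delhi-Oslo (9): add — endpoints in different components.
Hanoi-Quito (11): add — endpoints in different components.
MST edge set: {Oslo-Riga, Delhi-Quito, Delhi-Oslo, Hanoi-Quito}.
Of the listed edges, {Delhi-Oslo} are in the MST → 1.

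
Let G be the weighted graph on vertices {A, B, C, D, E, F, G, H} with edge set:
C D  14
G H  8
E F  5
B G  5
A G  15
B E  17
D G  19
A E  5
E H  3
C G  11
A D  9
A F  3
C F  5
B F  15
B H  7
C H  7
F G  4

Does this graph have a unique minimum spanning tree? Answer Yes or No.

No

Sort edges by weight, then run Kruskal:
A F (3): add — endpoints in different components.
E H (3): add — endpoints in different components.
F G (4): add — endpoints in different components.
A E (5): add — endpoints in different components.
B G (5): add — endpoints in different components.
C F (5): add — endpoints in different components.
E F (5): skip — E and F already connected.
B H (7): skip — B and H already connected.
C H (7): skip — C and H already connected.
G H (8): skip — G and H already connected.
A D (9): add — endpoints in different components.
Non-tree edge E F has weight 5, equal to the heaviest edge on its tree cycle — swapping gives another MST of the same weight. Not unique.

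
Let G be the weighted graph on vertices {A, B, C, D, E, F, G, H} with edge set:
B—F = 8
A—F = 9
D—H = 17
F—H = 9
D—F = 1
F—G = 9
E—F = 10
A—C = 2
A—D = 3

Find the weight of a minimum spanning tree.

Prim, starting at D.
Step 1: frontier [D—F 1, A—D 3, D—H 17] → take D—F (1); add F.
Step 2: frontier [A—D 3, D—H 17, B—F 8, A—F 9, F—G 9, F—H 9, E—F 10] → take A—D (3); add A.
Step 3: frontier [A—C 2, D—H 17, B—F 8, F—G 9, F—H 9, E—F 10] → take A—C (2); add C.
Step 4: frontier [D—H 17, B—F 8, F—G 9, F—H 9, E—F 10] → take B—F (8); add B.
Step 5: frontier [D—H 17, F—G 9, F—H 9, E—F 10] → take F—G (9); add G.
Step 6: frontier [D—H 17, F—H 9, E—F 10] → take F—H (9); add H.
Step 7: frontier [E—F 10] → take E—F (10); add E.
MST edges: D—F, A—D, A—C, B—F, F—G, F—H, E—F; total weight 1+3+2+8+9+9+10 = 42.

42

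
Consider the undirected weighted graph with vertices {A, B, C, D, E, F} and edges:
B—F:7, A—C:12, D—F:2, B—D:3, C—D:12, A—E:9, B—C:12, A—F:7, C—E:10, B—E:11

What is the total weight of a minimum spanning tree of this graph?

Grow the tree from D using Prim:
Step 1: frontier [D—F 2, B—D 3, C—D 12] → take D—F (2); add F.
Step 2: frontier [B—D 3, C—D 12, A—F 7, B—F 7] → take B—D (3); add B.
Step 3: frontier [B—E 11, B—C 12, C—D 12, A—F 7] → take A—F (7); add A.
Step 4: frontier [A—E 9, A—C 12, B—E 11, B—C 12, C—D 12] → take A—E (9); add E.
Step 5: frontier [A—C 12, B—C 12, C—D 12, C—E 10] → take C—E (10); add C.
MST edges: D—F, B—D, A—F, A—E, C—E; total weight 2+3+7+9+10 = 31.

31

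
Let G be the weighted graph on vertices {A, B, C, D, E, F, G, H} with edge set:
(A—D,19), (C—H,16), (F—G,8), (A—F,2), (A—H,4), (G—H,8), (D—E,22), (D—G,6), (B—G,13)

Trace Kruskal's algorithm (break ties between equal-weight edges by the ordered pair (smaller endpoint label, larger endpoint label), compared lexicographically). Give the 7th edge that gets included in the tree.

Kruskal: consider edges lightest-first.
A—F (2): add — endpoints in different components.
A—H (4): add — endpoints in different components.
D—G (6): add — endpoints in different components.
F—G (8): add — endpoints in different components.
G—H (8): skip — G and H already connected.
B—G (13): add — endpoints in different components.
C—H (16): add — endpoints in different components.
A—D (19): skip — A and D already connected.
D—E (22): add — endpoints in different components.
The 7th edge added is D—E.

D-E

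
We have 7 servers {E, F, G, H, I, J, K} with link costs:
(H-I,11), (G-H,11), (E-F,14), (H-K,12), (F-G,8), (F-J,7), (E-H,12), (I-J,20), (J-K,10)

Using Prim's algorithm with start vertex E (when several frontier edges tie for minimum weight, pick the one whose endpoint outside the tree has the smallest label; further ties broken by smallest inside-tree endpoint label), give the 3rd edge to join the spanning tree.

F-G

Prim, starting at E.
Step 1: cheapest edge leaving the tree is E-H (12); add H.
Step 2: cheapest edge leaving the tree is G-H (11); add G.
Step 3: cheapest edge leaving the tree is F-G (8); add F.
Step 4: cheapest edge leaving the tree is F-J (7); add J.
Step 5: cheapest edge leaving the tree is J-K (10); add K.
Step 6: cheapest edge leaving the tree is H-I (11); add I.
The 3rd edge added is F-G.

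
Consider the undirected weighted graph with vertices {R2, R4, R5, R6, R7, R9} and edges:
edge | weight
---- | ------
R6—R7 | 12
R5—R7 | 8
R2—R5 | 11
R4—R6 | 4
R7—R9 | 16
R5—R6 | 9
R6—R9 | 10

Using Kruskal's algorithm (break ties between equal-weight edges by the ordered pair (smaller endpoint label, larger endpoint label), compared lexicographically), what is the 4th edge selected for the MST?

Sort edges by weight, then run Kruskal:
R4—R6 (4): add. Components now {R4,R6} {R2} {R5} {R9} {R7}
R5—R7 (8): add. Components now {R4,R6} {R2} {R5,R7} {R9}
R5—R6 (9): add. Components now {R4,R5,R6,R7} {R2} {R9}
R6—R9 (10): add. Components now {R4,R5,R6,R7,R9} {R2}
R2—R5 (11): add. Components now {R2,R4,R5,R6,R7,R9}
The 4th edge added is R6—R9.

R6-R9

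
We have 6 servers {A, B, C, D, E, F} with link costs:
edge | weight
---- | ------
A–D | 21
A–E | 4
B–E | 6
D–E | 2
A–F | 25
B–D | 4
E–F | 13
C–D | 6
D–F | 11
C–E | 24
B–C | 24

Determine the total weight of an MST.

Prim, starting at D.
Step 1: cheapest edge leaving the tree is D–E (2); add E.
Step 2: cheapest edge leaving the tree is A–E (4); add A.
Step 3: cheapest edge leaving the tree is B–D (4); add B.
Step 4: cheapest edge leaving the tree is C–D (6); add C.
Step 5: cheapest edge leaving the tree is D–F (11); add F.
MST edges: D–E, A–E, B–D, C–D, D–F; total weight 2+4+4+6+11 = 27.

27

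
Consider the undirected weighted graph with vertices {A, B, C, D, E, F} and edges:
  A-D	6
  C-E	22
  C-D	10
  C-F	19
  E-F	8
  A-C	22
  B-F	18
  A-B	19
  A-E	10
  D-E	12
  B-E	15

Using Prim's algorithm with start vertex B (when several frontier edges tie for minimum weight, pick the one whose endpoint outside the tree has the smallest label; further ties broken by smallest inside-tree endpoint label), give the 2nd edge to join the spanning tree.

E-F

Prim, starting at B.
Step 1: cheapest edge leaving the tree is B-E (15); add E.
Step 2: cheapest edge leaving the tree is E-F (8); add F.
Step 3: cheapest edge leaving the tree is A-E (10); add A.
Step 4: cheapest edge leaving the tree is A-D (6); add D.
Step 5: cheapest edge leaving the tree is C-D (10); add C.
The 2nd edge added is E-F.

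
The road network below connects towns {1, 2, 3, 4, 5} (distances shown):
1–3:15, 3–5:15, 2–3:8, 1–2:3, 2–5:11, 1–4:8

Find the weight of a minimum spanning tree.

Kruskal's algorithm — process edges by increasing weight (ties by edge label):
1–2 (3): add. Components now {1,2} {3} {4} {5}
1–4 (8): add. Components now {1,2,4} {3} {5}
2–3 (8): add. Components now {1,2,3,4} {5}
2–5 (11): add. Components now {1,2,3,4,5}
MST edges: 1–2, 1–4, 2–3, 2–5; total weight 3+8+8+11 = 30.

30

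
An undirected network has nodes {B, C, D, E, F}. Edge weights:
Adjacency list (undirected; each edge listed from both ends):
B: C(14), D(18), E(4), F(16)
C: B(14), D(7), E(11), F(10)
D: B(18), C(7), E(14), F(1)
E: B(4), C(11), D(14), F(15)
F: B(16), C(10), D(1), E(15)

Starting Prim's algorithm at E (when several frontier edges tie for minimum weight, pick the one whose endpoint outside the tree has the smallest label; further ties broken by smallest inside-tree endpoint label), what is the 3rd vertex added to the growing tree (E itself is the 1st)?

C

Prim, starting at E.
Step 1: frontier [B–E 4, C–E 11, D–E 14, E–F 15] → take B–E (4); add B.
Step 2: frontier [B–C 14, B–F 16, B–D 18, C–E 11, D–E 14, E–F 15] → take C–E (11); add C.
Step 3: frontier [B–F 16, B–D 18, C–D 7, C–F 10, D–E 14, E–F 15] → take C–D (7); add D.
Step 4: frontier [B–F 16, C–F 10, D–F 1, E–F 15] → take D–F (1); add F.
Vertex order: E, B, C, D, F. The 3rd vertex is C.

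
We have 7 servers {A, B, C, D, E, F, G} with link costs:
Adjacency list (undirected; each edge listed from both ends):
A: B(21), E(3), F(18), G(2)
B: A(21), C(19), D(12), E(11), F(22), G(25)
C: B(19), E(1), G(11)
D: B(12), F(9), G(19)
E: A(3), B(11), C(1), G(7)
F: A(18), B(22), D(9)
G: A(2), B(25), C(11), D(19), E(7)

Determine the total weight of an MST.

Kruskal: consider edges lightest-first.
C-E (1): add — endpoints in different components.
A-G (2): add — endpoints in different components.
A-E (3): add — endpoints in different components.
E-G (7): skip — E and G already connected.
D-F (9): add — endpoints in different components.
B-E (11): add — endpoints in different components.
C-G (11): skip — C and G already connected.
B-D (12): add — endpoints in different components.
MST edges: C-E, A-G, A-E, D-F, B-E, B-D; total weight 1+2+3+9+11+12 = 38.

38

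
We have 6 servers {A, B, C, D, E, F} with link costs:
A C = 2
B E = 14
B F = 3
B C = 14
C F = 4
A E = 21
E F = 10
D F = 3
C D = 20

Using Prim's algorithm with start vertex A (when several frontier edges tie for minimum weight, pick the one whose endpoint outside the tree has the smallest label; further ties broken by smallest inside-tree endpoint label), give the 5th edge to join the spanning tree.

E-F

Grow the tree from A using Prim:
Step 1: frontier [A C 2, A E 21] → take A C (2); add C.
Step 2: frontier [A E 21, C F 4, B C 14, C D 20] → take C F (4); add F.
Step 3: frontier [A E 21, B C 14, C D 20, B F 3, D F 3, E F 10] → take B F (3); add B.
Step 4: frontier [A E 21, B E 14, C D 20, D F 3, E F 10] → take D F (3); add D.
Step 5: frontier [A E 21, B E 14, E F 10] → take E F (10); add E.
The 5th edge added is E F.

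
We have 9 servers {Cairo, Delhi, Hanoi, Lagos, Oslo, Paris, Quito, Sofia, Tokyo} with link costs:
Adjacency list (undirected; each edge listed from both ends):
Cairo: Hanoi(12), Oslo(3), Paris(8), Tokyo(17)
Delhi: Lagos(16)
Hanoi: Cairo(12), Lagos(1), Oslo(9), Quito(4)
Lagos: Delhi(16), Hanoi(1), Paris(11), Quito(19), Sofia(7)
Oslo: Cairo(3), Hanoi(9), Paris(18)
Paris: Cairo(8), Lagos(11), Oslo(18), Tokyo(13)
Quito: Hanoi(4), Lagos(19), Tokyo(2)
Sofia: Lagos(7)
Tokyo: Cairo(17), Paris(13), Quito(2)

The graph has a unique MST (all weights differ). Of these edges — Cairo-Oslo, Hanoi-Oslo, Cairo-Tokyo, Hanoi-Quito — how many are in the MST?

3

Sort edges by weight, then run Kruskal:
Hanoi-Lagos (1): add — endpoints in different components.
Quito-Tokyo (2): add — endpoints in different components.
Cairo-Oslo (3): add — endpoints in different components.
Hanoi-Quito (4): add — endpoints in different components.
Lagos-Sofia (7): add — endpoints in different components.
Cairo-Paris (8): add — endpoints in different components.
Hanoi-Oslo (9): add — endpoints in different components.
Lagos-Paris (11): skip — Paris and Lagos already connected.
Cairo-Hanoi (12): skip — Hanoi and Cairo already connected.
Paris-Tokyo (13): skip — Tokyo and Paris already connected.
Delhi-Lagos (16): add — endpoints in different components.
MST edge set: {Hanoi-Lagos, Quito-Tokyo, Cairo-Oslo, Hanoi-Quito, Lagos-Sofia, Cairo-Paris, Hanoi-Oslo, Delhi-Lagos}.
Of the listed edges, {Cairo-Oslo, Hanoi-Oslo, Hanoi-Quito} are in the MST → 3.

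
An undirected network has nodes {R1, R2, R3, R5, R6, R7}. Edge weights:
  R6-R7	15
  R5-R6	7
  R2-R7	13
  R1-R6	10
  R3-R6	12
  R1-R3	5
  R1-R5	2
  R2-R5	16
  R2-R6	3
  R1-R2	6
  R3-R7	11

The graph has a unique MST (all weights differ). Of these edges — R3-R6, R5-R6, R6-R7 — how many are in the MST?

0

Kruskal: consider edges lightest-first.
R1-R5 (2): add. Components now {R6} {R7} {R3} {R1,R5} {R2}
R2-R6 (3): add. Components now {R2,R6} {R7} {R3} {R1,R5}
R1-R3 (5): add. Components now {R2,R6} {R7} {R1,R3,R5}
R1-R2 (6): add. Components now {R1,R2,R3,R5,R6} {R7}
R5-R6 (7): skip — R6 and R5 already connected.
R1-R6 (10): skip — R6 and R1 already connected.
R3-R7 (11): add. Components now {R1,R2,R3,R5,R6,R7}
MST edge set: {R1-R5, R2-R6, R1-R3, R1-R2, R3-R7}.
Of the listed edges, {} are in the MST → 0.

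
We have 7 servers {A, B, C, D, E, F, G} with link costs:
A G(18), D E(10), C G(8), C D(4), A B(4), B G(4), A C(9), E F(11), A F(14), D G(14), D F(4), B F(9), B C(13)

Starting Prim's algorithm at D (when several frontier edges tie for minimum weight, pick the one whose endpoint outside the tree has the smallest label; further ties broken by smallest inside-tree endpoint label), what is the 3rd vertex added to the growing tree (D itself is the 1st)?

Prim's algorithm from D:
Step 1: cheapest edge leaving the tree is C D (4); add C.
Step 2: cheapest edge leaving the tree is D F (4); add F.
Step 3: cheapest edge leaving the tree is C G (8); add G.
Step 4: cheapest edge leaving the tree is B G (4); add B.
Step 5: cheapest edge leaving the tree is A B (4); add A.
Step 6: cheapest edge leaving the tree is D E (10); add E.
Vertex order: D, C, F, G, B, A, E. The 3rd vertex is F.

F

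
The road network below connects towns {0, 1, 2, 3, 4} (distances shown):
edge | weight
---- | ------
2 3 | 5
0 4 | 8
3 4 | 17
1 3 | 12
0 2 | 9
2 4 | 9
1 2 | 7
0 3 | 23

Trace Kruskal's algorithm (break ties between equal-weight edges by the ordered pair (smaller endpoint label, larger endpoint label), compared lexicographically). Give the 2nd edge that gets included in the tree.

1-2

Sort edges by weight, then run Kruskal:
2 3 (5): add — endpoints in different components.
1 2 (7): add — endpoints in different components.
0 4 (8): add — endpoints in different components.
0 2 (9): add — endpoints in different components.
The 2nd edge added is 1 2.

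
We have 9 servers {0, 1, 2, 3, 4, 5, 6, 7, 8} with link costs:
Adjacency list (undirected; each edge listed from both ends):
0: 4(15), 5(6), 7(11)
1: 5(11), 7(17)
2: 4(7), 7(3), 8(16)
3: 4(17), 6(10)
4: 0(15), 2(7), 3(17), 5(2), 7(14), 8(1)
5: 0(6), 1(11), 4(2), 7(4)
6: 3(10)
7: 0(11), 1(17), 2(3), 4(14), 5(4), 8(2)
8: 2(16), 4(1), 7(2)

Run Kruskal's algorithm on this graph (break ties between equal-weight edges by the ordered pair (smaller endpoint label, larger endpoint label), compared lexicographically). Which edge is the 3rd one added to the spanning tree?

7-8

Kruskal: consider edges lightest-first.
4 8 (1): add — endpoints in different components.
4 5 (2): add — endpoints in different components.
7 8 (2): add — endpoints in different components.
2 7 (3): add — endpoints in different components.
5 7 (4): skip — 5 and 7 already connected.
0 5 (6): add — endpoints in different components.
2 4 (7): skip — 2 and 4 already connected.
3 6 (10): add — endpoints in different components.
0 7 (11): skip — 0 and 7 already connected.
1 5 (11): add — endpoints in different components.
4 7 (14): skip — 4 and 7 already connected.
0 4 (15): skip — 0 and 4 already connected.
2 8 (16): skip — 2 and 8 already connected.
1 7 (17): skip — 1 and 7 already connected.
3 4 (17): add — endpoints in different components.
The 3rd edge added is 7 8.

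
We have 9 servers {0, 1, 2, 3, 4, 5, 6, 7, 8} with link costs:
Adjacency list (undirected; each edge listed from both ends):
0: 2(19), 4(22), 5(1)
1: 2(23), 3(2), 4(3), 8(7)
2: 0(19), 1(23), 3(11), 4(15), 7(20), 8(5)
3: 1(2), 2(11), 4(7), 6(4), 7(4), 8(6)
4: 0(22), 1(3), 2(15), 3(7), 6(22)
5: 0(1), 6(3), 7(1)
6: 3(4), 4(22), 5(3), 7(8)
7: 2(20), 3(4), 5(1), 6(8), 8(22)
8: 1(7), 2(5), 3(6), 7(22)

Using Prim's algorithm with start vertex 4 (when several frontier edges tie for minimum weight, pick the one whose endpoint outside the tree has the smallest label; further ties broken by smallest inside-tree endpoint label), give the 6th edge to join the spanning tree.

5-7

Grow the tree from 4 using Prim:
Step 1: cheapest edge leaving the tree is 1–4 (3); add 1.
Step 2: cheapest edge leaving the tree is 1–3 (2); add 3.
Step 3: cheapest edge leaving the tree is 3–6 (4); add 6.
Step 4: cheapest edge leaving the tree is 5–6 (3); add 5.
Step 5: cheapest edge leaving the tree is 0–5 (1); add 0.
Step 6: cheapest edge leaving the tree is 5–7 (1); add 7.
Step 7: cheapest edge leaving the tree is 3–8 (6); add 8.
Step 8: cheapest edge leaving the tree is 2–8 (5); add 2.
The 6th edge added is 5–7.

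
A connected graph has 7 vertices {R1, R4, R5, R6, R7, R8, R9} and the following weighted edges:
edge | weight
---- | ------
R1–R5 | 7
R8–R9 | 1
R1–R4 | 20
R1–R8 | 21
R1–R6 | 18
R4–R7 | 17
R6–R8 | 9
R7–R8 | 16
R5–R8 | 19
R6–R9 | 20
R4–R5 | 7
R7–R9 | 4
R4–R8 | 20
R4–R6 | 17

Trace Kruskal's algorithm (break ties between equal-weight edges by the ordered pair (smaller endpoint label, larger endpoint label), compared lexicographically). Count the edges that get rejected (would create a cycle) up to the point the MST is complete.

1

Sort edges by weight, then run Kruskal:
R8–R9 (1): add. Components now {R6} {R5} {R8,R9} {R1} {R7} {R4}
R7–R9 (4): add. Components now {R6} {R5} {R7,R8,R9} {R1} {R4}
R1–R5 (7): add. Components now {R6} {R1,R5} {R7,R8,R9} {R4}
R4–R5 (7): add. Components now {R6} {R1,R4,R5} {R7,R8,R9}
R6–R8 (9): add. Components now {R6,R7,R8,R9} {R1,R4,R5}
R7–R8 (16): skip — R8 and R7 already connected.
R4–R6 (17): add. Components now {R1,R4,R5,R6,R7,R8,R9}
Edges rejected before the tree was complete: 1.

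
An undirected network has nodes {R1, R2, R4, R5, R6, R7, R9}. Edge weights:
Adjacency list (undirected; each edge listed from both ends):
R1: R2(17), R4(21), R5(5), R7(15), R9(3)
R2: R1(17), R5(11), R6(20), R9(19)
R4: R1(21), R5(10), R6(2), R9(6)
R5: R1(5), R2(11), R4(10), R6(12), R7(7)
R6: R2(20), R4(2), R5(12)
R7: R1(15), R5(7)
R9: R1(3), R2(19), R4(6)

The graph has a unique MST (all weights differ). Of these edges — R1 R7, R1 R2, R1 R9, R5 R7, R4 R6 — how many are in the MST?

3

Kruskal: consider edges lightest-first.
R4 R6 (2): add — endpoints in different components.
R1 R9 (3): add — endpoints in different components.
R1 R5 (5): add — endpoints in different components.
R4 R9 (6): add — endpoints in different components.
R5 R7 (7): add — endpoints in different components.
R4 R5 (10): skip — R4 and R5 already connected.
R2 R5 (11): add — endpoints in different components.
MST edge set: {R4 R6, R1 R9, R1 R5, R4 R9, R5 R7, R2 R5}.
Of the listed edges, {R1 R9, R5 R7, R4 R6} are in the MST → 3.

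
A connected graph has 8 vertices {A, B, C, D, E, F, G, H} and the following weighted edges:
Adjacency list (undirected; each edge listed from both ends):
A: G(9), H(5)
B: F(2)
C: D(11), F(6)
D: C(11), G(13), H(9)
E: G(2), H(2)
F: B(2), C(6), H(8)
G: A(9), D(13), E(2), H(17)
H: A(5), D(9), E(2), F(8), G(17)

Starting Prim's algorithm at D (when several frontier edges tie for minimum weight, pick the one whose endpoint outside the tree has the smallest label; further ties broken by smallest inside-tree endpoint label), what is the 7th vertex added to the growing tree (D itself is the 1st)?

B

Grow the tree from D using Prim:
Step 1: cheapest edge leaving the tree is D-H (9); add H.
Step 2: cheapest edge leaving the tree is E-H (2); add E.
Step 3: cheapest edge leaving the tree is E-G (2); add G.
Step 4: cheapest edge leaving the tree is A-H (5); add A.
Step 5: cheapest edge leaving the tree is F-H (8); add F.
Step 6: cheapest edge leaving the tree is B-F (2); add B.
Step 7: cheapest edge leaving the tree is C-F (6); add C.
Vertex order: D, H, E, G, A, F, B, C. The 7th vertex is B.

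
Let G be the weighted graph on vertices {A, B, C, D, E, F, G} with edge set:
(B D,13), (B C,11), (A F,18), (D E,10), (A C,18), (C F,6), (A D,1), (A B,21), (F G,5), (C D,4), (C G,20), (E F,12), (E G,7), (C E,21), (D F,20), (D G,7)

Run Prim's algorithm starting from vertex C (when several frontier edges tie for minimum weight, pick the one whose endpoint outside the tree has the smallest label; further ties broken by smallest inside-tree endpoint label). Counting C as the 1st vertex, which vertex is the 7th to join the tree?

B

Grow the tree from C using Prim:
Step 1: cheapest edge leaving the tree is C D (4); add D.
Step 2: cheapest edge leaving the tree is A D (1); add A.
Step 3: cheapest edge leaving the tree is C F (6); add F.
Step 4: cheapest edge leaving the tree is F G (5); add G.
Step 5: cheapest edge leaving the tree is E G (7); add E.
Step 6: cheapest edge leaving the tree is B C (11); add B.
Vertex order: C, D, A, F, G, E, B. The 7th vertex is B.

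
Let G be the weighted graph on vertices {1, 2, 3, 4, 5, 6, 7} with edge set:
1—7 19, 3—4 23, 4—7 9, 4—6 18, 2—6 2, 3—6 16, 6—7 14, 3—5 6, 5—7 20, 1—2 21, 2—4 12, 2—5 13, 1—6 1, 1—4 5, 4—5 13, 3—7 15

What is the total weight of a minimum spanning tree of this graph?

Kruskal: consider edges lightest-first.
1—6 (1): add — endpoints in different components.
2—6 (2): add — endpoints in different components.
1—4 (5): add — endpoints in different components.
3—5 (6): add — endpoints in different components.
4—7 (9): add — endpoints in different components.
2—4 (12): skip — 2 and 4 already connected.
2—5 (13): add — endpoints in different components.
MST edges: 1—6, 2—6, 1—4, 3—5, 4—7, 2—5; total weight 1+2+5+6+9+13 = 36.

36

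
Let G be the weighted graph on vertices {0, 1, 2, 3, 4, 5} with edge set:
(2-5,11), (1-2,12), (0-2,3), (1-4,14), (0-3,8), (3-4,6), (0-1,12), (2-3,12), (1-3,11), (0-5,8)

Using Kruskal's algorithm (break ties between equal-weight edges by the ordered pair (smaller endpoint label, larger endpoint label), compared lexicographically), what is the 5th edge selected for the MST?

1-3

Sort edges by weight, then run Kruskal:
0-2 (3): add — endpoints in different components.
3-4 (6): add — endpoints in different components.
0-3 (8): add — endpoints in different components.
0-5 (8): add — endpoints in different components.
1-3 (11): add — endpoints in different components.
The 5th edge added is 1-3.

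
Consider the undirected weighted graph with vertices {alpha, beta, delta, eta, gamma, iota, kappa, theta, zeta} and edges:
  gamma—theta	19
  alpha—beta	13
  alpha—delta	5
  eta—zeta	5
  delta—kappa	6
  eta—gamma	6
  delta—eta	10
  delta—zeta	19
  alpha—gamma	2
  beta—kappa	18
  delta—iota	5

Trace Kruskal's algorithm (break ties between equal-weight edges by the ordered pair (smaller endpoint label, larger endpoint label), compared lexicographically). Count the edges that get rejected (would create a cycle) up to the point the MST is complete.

Kruskal's algorithm — process edges by increasing weight (ties by edge label):
alpha—gamma (2): add — endpoints in different components.
alpha—delta (5): add — endpoints in different components.
delta—iota (5): add — endpoints in different components.
eta—zeta (5): add — endpoints in different components.
delta—kappa (6): add — endpoints in different components.
eta—gamma (6): add — endpoints in different components.
delta—eta (10): skip — eta and delta already connected.
alpha—beta (13): add — endpoints in different components.
beta—kappa (18): skip — beta and kappa already connected.
delta—zeta (19): skip — zeta and delta already connected.
gamma—theta (19): add — endpoints in different components.
Edges rejected before the tree was complete: 3.

3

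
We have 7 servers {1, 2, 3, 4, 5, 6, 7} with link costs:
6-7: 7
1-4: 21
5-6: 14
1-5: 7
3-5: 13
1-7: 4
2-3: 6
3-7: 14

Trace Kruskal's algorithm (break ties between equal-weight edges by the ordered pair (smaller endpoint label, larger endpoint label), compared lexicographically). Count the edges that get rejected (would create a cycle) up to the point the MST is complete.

Sort edges by weight, then run Kruskal:
1-7 (4): add — endpoints in different components.
2-3 (6): add — endpoints in different components.
1-5 (7): add — endpoints in different components.
6-7 (7): add — endpoints in different components.
3-5 (13): add — endpoints in different components.
3-7 (14): skip — 3 and 7 already connected.
5-6 (14): skip — 5 and 6 already connected.
1-4 (21): add — endpoints in different components.
Edges rejected before the tree was complete: 2.

2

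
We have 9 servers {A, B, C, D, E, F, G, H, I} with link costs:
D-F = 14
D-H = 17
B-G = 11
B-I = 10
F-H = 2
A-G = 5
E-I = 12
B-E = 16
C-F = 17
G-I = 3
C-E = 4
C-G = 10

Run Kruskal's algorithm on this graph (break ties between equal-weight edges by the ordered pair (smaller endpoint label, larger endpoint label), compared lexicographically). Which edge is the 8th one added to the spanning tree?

Sort edges by weight, then run Kruskal:
F-H (2): add — endpoints in different components.
G-I (3): add — endpoints in different components.
C-E (4): add — endpoints in different components.
A-G (5): add — endpoints in different components.
B-I (10): add — endpoints in different components.
C-G (10): add — endpoints in different components.
B-G (11): skip — B and G already connected.
E-I (12): skip — E and I already connected.
D-F (14): add — endpoints in different components.
B-E (16): skip — B and E already connected.
C-F (17): add — endpoints in different components.
The 8th edge added is C-F.

C-F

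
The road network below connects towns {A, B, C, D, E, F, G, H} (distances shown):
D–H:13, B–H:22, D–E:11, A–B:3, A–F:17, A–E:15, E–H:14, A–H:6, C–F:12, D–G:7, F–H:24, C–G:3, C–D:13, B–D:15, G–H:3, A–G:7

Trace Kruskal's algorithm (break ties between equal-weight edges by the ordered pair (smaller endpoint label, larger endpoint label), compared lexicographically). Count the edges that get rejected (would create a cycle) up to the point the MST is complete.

1

Sort edges by weight, then run Kruskal:
A–B (3): add — endpoints in different components.
C–G (3): add — endpoints in different components.
G–H (3): add — endpoints in different components.
A–H (6): add — endpoints in different components.
A–G (7): skip — A and G already connected.
D–G (7): add — endpoints in different components.
D–E (11): add — endpoints in different components.
C–F (12): add — endpoints in different components.
Edges rejected before the tree was complete: 1.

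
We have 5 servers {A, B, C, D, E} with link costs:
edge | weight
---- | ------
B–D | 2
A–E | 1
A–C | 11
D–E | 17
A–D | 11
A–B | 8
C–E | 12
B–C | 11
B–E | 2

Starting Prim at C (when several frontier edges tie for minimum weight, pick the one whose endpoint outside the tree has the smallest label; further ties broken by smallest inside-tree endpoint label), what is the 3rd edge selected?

Grow the tree from C using Prim:
Step 1: cheapest edge leaving the tree is A–C (11); add A.
Step 2: cheapest edge leaving the tree is A–E (1); add E.
Step 3: cheapest edge leaving the tree is B–E (2); add B.
Step 4: cheapest edge leaving the tree is B–D (2); add D.
The 3rd edge added is B–E.

B-E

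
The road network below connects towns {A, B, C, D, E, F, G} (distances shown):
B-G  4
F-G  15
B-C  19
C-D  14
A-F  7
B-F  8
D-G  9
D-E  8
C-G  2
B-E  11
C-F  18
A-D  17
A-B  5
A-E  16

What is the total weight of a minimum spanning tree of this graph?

Kruskal's algorithm — process edges by increasing weight (ties by edge label):
C-G (2): add — endpoints in different components.
B-G (4): add — endpoints in different components.
A-B (5): add — endpoints in different components.
A-F (7): add — endpoints in different components.
B-F (8): skip — B and F already connected.
D-E (8): add — endpoints in different components.
D-G (9): add — endpoints in different components.
MST edges: C-G, B-G, A-B, A-F, D-E, D-G; total weight 2+4+5+7+8+9 = 35.

35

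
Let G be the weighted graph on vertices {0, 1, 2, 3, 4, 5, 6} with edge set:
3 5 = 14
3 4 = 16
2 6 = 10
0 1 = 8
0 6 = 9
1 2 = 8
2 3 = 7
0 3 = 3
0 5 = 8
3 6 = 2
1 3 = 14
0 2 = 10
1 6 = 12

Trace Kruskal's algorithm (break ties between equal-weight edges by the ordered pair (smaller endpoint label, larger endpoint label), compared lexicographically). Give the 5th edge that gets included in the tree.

Sort edges by weight, then run Kruskal:
3 6 (2): add. Components now {0} {1} {2} {3,6} {4} {5}
0 3 (3): add. Components now {0,3,6} {1} {2} {4} {5}
2 3 (7): add. Components now {0,2,3,6} {1} {4} {5}
0 1 (8): add. Components now {0,1,2,3,6} {4} {5}
0 5 (8): add. Components now {0,1,2,3,5,6} {4}
1 2 (8): skip — 1 and 2 already connected.
0 6 (9): skip — 0 and 6 already connected.
0 2 (10): skip — 0 and 2 already connected.
2 6 (10): skip — 2 and 6 already connected.
1 6 (12): skip — 1 and 6 already connected.
1 3 (14): skip — 1 and 3 already connected.
3 5 (14): skip — 3 and 5 already connected.
3 4 (16): add. Components now {0,1,2,3,4,5,6}
The 5th edge added is 0 5.

0-5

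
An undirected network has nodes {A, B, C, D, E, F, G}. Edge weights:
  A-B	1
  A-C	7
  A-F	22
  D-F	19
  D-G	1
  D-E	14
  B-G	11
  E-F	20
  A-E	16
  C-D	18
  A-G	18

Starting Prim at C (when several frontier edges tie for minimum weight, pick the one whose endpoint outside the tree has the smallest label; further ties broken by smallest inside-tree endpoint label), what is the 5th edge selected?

D-E

Prim's algorithm from C:
Step 1: cheapest edge leaving the tree is A-C (7); add A.
Step 2: cheapest edge leaving the tree is A-B (1); add B.
Step 3: cheapest edge leaving the tree is B-G (11); add G.
Step 4: cheapest edge leaving the tree is D-G (1); add D.
Step 5: cheapest edge leaving the tree is D-E (14); add E.
Step 6: cheapest edge leaving the tree is D-F (19); add F.
The 5th edge added is D-E.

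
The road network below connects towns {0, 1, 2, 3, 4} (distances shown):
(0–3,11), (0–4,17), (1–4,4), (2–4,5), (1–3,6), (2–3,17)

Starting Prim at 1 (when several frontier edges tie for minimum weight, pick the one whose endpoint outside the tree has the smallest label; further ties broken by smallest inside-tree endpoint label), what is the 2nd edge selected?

2-4

Prim, starting at 1.
Step 1: cheapest edge leaving the tree is 1–4 (4); add 4.
Step 2: cheapest edge leaving the tree is 2–4 (5); add 2.
Step 3: cheapest edge leaving the tree is 1–3 (6); add 3.
Step 4: cheapest edge leaving the tree is 0–3 (11); add 0.
The 2nd edge added is 2–4.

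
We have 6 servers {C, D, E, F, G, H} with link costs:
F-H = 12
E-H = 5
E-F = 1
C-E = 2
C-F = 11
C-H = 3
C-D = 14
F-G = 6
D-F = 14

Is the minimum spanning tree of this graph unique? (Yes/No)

Kruskal: consider edges lightest-first.
E-F (1): add — endpoints in different components.
C-E (2): add — endpoints in different components.
C-H (3): add — endpoints in different components.
E-H (5): skip — E and H already connected.
F-G (6): add — endpoints in different components.
C-F (11): skip — C and F already connected.
F-H (12): skip — F and H already connected.
C-D (14): add — endpoints in different components.
Non-tree edge D-F has weight 14, equal to the heaviest edge on its tree cycle — swapping gives another MST of the same weight. Not unique.

No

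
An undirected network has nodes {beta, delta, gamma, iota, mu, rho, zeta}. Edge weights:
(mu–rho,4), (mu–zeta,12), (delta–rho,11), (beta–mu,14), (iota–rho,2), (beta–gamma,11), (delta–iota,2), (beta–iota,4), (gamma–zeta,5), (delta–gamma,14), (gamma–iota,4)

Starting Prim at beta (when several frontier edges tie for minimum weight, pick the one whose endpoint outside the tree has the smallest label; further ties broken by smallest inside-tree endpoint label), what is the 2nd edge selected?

delta-iota

Prim's algorithm from beta:
Step 1: frontier [beta–iota 4, beta–gamma 11, beta–mu 14] → take beta–iota (4); add iota.
Step 2: frontier [beta–gamma 11, beta–mu 14, delta–iota 2, iota–rho 2, gamma–iota 4] → take delta–iota (2); add delta.
Step 3: frontier [beta–gamma 11, beta–mu 14, delta–rho 11, delta–gamma 14, iota–rho 2, gamma–iota 4] → take iota–rho (2); add rho.
Step 4: frontier [beta–gamma 11, beta–mu 14, delta–gamma 14, gamma–iota 4, mu–rho 4] → take gamma–iota (4); add gamma.
Step 5: frontier [beta–mu 14, gamma–zeta 5, mu–rho 4] → take mu–rho (4); add mu.
Step 6: frontier [gamma–zeta 5, mu–zeta 12] → take gamma–zeta (5); add zeta.
The 2nd edge added is delta–iota.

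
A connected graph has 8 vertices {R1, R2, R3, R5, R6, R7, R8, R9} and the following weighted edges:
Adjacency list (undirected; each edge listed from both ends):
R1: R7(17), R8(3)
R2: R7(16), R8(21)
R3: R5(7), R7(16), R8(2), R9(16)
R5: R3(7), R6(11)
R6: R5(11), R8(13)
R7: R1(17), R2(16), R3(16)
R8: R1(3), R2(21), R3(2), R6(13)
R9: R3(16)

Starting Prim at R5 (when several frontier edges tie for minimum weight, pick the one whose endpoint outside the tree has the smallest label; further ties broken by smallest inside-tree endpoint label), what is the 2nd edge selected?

R3-R8

Prim's algorithm from R5:
Step 1: cheapest edge leaving the tree is R3-R5 (7); add R3.
Step 2: cheapest edge leaving the tree is R3-R8 (2); add R8.
Step 3: cheapest edge leaving the tree is R1-R8 (3); add R1.
Step 4: cheapest edge leaving the tree is R5-R6 (11); add R6.
Step 5: cheapest edge leaving the tree is R3-R7 (16); add R7.
Step 6: cheapest edge leaving the tree is R2-R7 (16); add R2.
Step 7: cheapest edge leaving the tree is R3-R9 (16); add R9.
The 2nd edge added is R3-R8.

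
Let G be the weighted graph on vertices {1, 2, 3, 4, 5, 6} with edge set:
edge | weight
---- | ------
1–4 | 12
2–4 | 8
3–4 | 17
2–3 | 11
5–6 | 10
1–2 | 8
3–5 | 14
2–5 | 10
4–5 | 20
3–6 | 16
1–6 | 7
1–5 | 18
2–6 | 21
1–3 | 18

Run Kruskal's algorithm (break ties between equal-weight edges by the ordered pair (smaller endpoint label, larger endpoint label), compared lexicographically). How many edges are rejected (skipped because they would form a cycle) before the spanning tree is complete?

Kruskal's algorithm — process edges by increasing weight (ties by edge label):
1–6 (7): add — endpoints in different components.
1–2 (8): add — endpoints in different components.
2–4 (8): add — endpoints in different components.
2–5 (10): add — endpoints in different components.
5–6 (10): skip — 5 and 6 already connected.
2–3 (11): add — endpoints in different components.
Edges rejected before the tree was complete: 1.

1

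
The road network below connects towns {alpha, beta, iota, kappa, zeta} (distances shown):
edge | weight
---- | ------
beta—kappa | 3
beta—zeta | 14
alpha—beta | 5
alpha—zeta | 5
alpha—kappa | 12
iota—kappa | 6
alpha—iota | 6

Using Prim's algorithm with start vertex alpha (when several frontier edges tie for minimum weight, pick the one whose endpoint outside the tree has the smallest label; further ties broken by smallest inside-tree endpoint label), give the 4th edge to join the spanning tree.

Prim, starting at alpha.
Step 1: cheapest edge leaving the tree is alpha—beta (5); add beta.
Step 2: cheapest edge leaving the tree is beta—kappa (3); add kappa.
Step 3: cheapest edge leaving the tree is alpha—zeta (5); add zeta.
Step 4: cheapest edge leaving the tree is alpha—iota (6); add iota.
The 4th edge added is alpha—iota.

alpha-iota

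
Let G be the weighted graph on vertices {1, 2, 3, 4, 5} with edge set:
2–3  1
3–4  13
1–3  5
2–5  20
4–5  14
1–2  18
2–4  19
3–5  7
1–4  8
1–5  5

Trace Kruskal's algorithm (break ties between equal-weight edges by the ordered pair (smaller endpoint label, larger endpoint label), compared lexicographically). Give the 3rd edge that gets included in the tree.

Kruskal's algorithm — process edges by increasing weight (ties by edge label):
2–3 (1): add. Components now {1} {2,3} {4} {5}
1–3 (5): add. Components now {1,2,3} {4} {5}
1–5 (5): add. Components now {1,2,3,5} {4}
3–5 (7): skip — 3 and 5 already connected.
1–4 (8): add. Components now {1,2,3,4,5}
The 3rd edge added is 1–5.

1-5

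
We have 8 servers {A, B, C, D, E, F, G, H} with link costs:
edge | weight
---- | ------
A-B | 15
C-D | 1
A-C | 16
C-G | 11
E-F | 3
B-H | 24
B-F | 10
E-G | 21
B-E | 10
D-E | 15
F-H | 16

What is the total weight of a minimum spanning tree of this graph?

Prim's algorithm from A:
Step 1: cheapest edge leaving the tree is A-B (15); add B.
Step 2: cheapest edge leaving the tree is B-E (10); add E.
Step 3: cheapest edge leaving the tree is E-F (3); add F.
Step 4: cheapest edge leaving the tree is D-E (15); add D.
Step 5: cheapest edge leaving the tree is C-D (1); add C.
Step 6: cheapest edge leaving the tree is C-G (11); add G.
Step 7: cheapest edge leaving the tree is F-H (16); add H.
MST edges: A-B, B-E, E-F, D-E, C-D, C-G, F-H; total weight 15+10+3+15+1+11+16 = 71.

71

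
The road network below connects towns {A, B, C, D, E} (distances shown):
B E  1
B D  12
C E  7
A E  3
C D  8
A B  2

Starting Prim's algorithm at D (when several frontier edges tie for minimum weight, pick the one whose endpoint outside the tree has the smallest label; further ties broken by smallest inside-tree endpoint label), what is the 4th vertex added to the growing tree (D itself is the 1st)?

Prim's algorithm from D:
Step 1: frontier [C D 8, B D 12] → take C D (8); add C.
Step 2: frontier [C E 7, B D 12] → take C E (7); add E.
Step 3: frontier [B D 12, B E 1, A E 3] → take B E (1); add B.
Step 4: frontier [A B 2, A E 3] → take A B (2); add A.
Vertex order: D, C, E, B, A. The 4th vertex is B.

B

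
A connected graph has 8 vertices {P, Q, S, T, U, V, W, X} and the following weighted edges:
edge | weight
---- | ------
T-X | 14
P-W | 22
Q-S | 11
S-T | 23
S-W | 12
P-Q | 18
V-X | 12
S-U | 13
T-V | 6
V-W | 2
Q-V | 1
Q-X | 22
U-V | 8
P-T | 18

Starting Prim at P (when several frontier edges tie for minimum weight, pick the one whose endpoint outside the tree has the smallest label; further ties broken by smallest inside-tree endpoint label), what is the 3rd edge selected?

Prim's algorithm from P:
Step 1: frontier [P-Q 18, P-T 18, P-W 22] → take P-Q (18); add Q.
Step 2: frontier [P-T 18, P-W 22, Q-V 1, Q-S 11, Q-X 22] → take Q-V (1); add V.
Step 3: frontier [P-T 18, P-W 22, Q-S 11, Q-X 22, V-W 2, T-V 6, U-V 8, V-X 12] → take V-W (2); add W.
Step 4: frontier [P-T 18, Q-S 11, Q-X 22, T-V 6, U-V 8, V-X 12, S-W 12] → take T-V (6); add T.
Step 5: frontier [Q-S 11, Q-X 22, T-X 14, S-T 23, U-V 8, V-X 12, S-W 12] → take U-V (8); add U.
Step 6: frontier [Q-S 11, Q-X 22, T-X 14, S-T 23, S-U 13, V-X 12, S-W 12] → take Q-S (11); add S.
Step 7: frontier [Q-X 22, T-X 14, V-X 12] → take V-X (12); add X.
The 3rd edge added is V-W.

V-W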